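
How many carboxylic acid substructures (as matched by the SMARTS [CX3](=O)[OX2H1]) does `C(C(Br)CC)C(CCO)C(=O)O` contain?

1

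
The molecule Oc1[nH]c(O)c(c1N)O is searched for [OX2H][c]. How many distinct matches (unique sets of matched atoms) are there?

3

[OX2H][c] is the SMARTS for a phenol: a hydroxyl oxygen attached to an aromatic carbon.
The molecule carries 3 separate instances of a hydroxyl group (-OH) meeting every constraint; each maps to a distinct set of atoms, giving 3 matches.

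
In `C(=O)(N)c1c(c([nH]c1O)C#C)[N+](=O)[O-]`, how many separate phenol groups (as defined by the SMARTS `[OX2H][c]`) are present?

[OX2H][c] is the SMARTS for a phenol: a hydroxyl oxygen attached to an aromatic carbon.
Exactly one fragment in the molecule meets all constraints, giving 1 match.

1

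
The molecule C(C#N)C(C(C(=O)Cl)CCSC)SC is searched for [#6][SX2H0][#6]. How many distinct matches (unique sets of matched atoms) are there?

[#6][SX2H0][#6] is the SMARTS for a thioether: an aliphatic sulfur bridging two carbons with no H on the sulfur.
The molecule carries 2 separate instances of a methylthio ether (-SCH3) meeting every constraint; each maps to a distinct set of atoms, giving 2 matches.

2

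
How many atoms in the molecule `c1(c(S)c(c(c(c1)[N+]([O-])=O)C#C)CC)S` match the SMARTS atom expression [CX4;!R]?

2

The query [CX4;!R] means: aliphatic carbon with four total connections, not in a ring.
Check the 15 heavy atoms by environment: 6× c (aromatic, X3, in 6-ring) → no; 2× C (X4, acyclic) → match; 2× S (X2, acyclic) → no; 2× C (X2, acyclic) → no; 1× N (charge +1, X3, acyclic) → no; 1× O (charge -1, X1, acyclic) → no; 1× O (X1, acyclic) → no.
That gives 2 matching atoms.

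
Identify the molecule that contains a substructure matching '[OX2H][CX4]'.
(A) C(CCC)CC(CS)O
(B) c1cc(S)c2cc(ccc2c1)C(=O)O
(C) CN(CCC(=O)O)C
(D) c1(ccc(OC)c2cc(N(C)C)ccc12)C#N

A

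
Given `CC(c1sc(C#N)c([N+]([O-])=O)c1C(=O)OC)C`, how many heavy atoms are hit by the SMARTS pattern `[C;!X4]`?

The query [C;!X4] means: aliphatic carbon that does not have four total connections.
Check the 17 heavy atoms by environment: 1× s (aromatic, X2) → no; 4× c (aromatic, X3) → no; 4× C (X4) → no; 1× N (charge +1, X3) → no; 1× O (charge -1, X1) → no; 2× O (X1) → no; 1× C (X3) → match; 1× O (X2) → no; 1× C (X2) → match; 1× N (X1) → no.
Summing the matching environments: 1 + 1 = 2 matching atoms.

2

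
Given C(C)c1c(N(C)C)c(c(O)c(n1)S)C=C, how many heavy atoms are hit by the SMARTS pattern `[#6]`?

11

The query [#6] means: #6 matches any atom with atomic number 6 (carbon, aromatic or aliphatic).
Check the 15 heavy atoms by environment: 1× n (aromatic) → no; 5× c (aromatic) → match; 6× C → match; 1× N → no; 1× S → no; 1× O → no.
Summing the matching environments: 5 + 6 = 11 matching atoms.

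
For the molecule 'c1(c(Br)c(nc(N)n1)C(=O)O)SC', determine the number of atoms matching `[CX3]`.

The query [CX3] means: C with X3: aliphatic carbon with exactly 3 total connections.
Check the 13 heavy atoms by environment: 2× n (aromatic, X2) → no; 4× c (aromatic, X3) → no; 1× S (X2) → no; 1× C (X4) → no; 1× N (X3) → no; 1× C (X3) → match; 1× O (X1) → no; 1× O (X2) → no; 1× Br (X1) → no.
That gives 1 matching atom.

1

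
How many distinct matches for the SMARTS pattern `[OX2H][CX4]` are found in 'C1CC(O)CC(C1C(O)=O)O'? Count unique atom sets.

[OX2H][CX4] is the SMARTS for an aliphatic alcohol: a hydroxyl oxygen bound to an sp3 (X4) carbon.
The molecule carries 2 separate instances of a hydroxyl group (-OH) meeting every constraint; each maps to a distinct set of atoms, giving 2 matches.

2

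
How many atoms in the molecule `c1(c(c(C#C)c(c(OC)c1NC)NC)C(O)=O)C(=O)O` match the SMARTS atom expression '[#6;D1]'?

The query [#6;D1] means: carbon bonded to exactly one heavy atom.
Check the 20 heavy atoms by environment: 6× c (aromatic, D3) → no; 1× C (D2) → no; 4× C (D1) → match; 2× N (D2) → no; 2× C (D3) → no; 4× O (D1) → no; 1× O (D2) → no.
That gives 4 matching atoms.

4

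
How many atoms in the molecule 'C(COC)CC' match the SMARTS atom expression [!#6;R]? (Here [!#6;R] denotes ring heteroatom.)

0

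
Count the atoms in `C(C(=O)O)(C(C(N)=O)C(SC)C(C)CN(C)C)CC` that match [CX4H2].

The query [CX4H2] means: sp3 carbon (X4) with exactly two hydrogens.
Check the 19 heavy atoms by environment: 2× C (H2, X4) → match; 4× C (H1, X4) → no; 5× C (H3, X4) → no; 1× N (H0, X3) → no; 2× C (H0, X3) → no; 2× O (H0, X1) → no; 1× O (H1, X2) → no; 1× S (H0, X2) → no; 1× N (H2, X3) → no.
That gives 2 matching atoms.

2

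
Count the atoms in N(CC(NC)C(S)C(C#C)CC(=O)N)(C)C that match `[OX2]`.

0

Check the 16 heavy atoms by environment: 8× C (X4) → no; 1× S (X2) → no; 3× N (X3) → no; 2× C (X2) → no; 1× C (X3) → no; 1× O (X1) → no.
No environment satisfies the query, so 0 matching atoms.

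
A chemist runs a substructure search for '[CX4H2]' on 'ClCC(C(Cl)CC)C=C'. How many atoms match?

The query [CX4H2] means: sp3 carbon (X4) with exactly two hydrogens.
Check the 9 heavy atoms by environment: 1× C (H3, X4) → no; 2× C (H2, X4) → match; 2× C (H1, X4) → no; 1× C (H1, X3) → no; 1× C (H2, X3) → no; 2× Cl (H0, X1) → no.
That gives 2 matching atoms.

2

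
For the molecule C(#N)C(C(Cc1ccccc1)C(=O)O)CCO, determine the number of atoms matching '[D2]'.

9

The query [D2] means: atom with exactly two heavy-atom neighbours.
Check the 17 heavy atoms by environment: 4× C (D2) → match; 3× C (D3) → no; 3× O (D1) → no; 1× c (aromatic, D3) → no; 5× c (aromatic, D2) → match; 1× N (D1) → no.
Summing the matching environments: 4 + 5 = 9 matching atoms.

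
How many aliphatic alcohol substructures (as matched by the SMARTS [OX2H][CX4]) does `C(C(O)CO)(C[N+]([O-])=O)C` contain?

[OX2H][CX4] is the SMARTS for an aliphatic alcohol: a hydroxyl oxygen bound to an sp3 (X4) carbon.
The molecule carries 2 separate instances of a hydroxyl group (-OH) meeting every constraint; each maps to a distinct set of atoms, giving 2 matches.

2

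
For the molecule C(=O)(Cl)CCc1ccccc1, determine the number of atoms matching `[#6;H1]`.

5

Check the 11 heavy atoms by environment: 2× C (H2) → no; 1× c (aromatic, H0) → no; 5× c (aromatic, H1) → match; 1× C (H0) → no; 1× O (H0) → no; 1× Cl (H0) → no.
That gives 5 matching atoms.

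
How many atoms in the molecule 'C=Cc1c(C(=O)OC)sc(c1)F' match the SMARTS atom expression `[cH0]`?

3

Check the 12 heavy atoms by environment: 1× s (aromatic, H0) → no; 3× c (aromatic, H0) → match; 1× c (aromatic, H1) → no; 1× C (H1) → no; 1× C (H2) → no; 1× C (H0) → no; 2× O (H0) → no; 1× C (H3) → no; 1× F (H0) → no.
That gives 3 matching atoms.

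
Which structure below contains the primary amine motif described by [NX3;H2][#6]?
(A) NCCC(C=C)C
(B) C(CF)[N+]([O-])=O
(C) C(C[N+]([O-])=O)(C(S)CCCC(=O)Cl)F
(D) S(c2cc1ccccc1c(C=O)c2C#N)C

[NX3;H2][#6] describes a trivalent nitrogen with two H attached to carbon (a primary amine).
(A) contains a primary amino group (-NH2), which satisfies every atom and bond constraint.
(B) has a nitro group (-[N+](=O)[O-]) but the nitrogen is [N+] with no H, not NX3H2.
(C) has a nitro group (-[N+](=O)[O-]) but the nitrogen is [N+] with no H, not NX3H2.
(D) has a nitrile (-C#N) but the nitrogen is NX1 (triple-bonded), not NX3 with two H.
So the answer is (A).

A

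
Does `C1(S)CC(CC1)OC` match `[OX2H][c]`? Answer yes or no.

No

The pattern [OX2H][c] describes a hydroxyl oxygen attached to an aromatic carbon — a phenol.
The closest candidate here is a methoxy ether (-OCH3), but the oxygen has H0, not H1. No other fragment satisfies the full query, so there is no match.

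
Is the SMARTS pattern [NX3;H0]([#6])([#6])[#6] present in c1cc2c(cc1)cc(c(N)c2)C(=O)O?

The pattern [NX3;H0]([#6])([#6])[#6] describes a trivalent nitrogen with no H, bonded to three carbons — a tertiary amine.
The closest candidate here is a primary amino group (-NH2), but the nitrogen has H2, not H0 with three carbons. No other fragment satisfies the full query, so there is no match.

No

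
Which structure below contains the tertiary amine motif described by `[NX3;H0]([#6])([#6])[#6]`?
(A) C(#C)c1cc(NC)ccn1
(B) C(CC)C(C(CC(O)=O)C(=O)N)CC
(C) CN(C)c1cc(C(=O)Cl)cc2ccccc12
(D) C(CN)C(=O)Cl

C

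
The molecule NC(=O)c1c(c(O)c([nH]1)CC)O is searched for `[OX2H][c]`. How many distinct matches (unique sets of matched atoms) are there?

[OX2H][c] is the SMARTS for a phenol: a hydroxyl oxygen attached to an aromatic carbon.
The molecule carries 2 separate instances of a hydroxyl group (-OH) meeting every constraint; each maps to a distinct set of atoms, giving 2 matches.

2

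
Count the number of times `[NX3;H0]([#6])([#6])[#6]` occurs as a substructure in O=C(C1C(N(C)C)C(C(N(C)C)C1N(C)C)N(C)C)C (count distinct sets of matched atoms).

[NX3;H0]([#6])([#6])[#6] is the SMARTS for a tertiary amine: a trivalent nitrogen with no H, bonded to three carbons.
The molecule carries 4 separate instances of a dimethylamino group (-N(CH3)2) meeting every constraint; each maps to a distinct set of atoms, giving 4 matches.

4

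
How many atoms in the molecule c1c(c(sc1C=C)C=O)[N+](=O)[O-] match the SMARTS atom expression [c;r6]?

0

The query [c;r6] means: aromatic carbon that belongs to a six-membered ring.
Check the 12 heavy atoms by environment: 1× s (aromatic, in 5-ring) → no; 4× c (aromatic, in 5-ring) → no; 1× N (charge +1, acyclic) → no; 1× O (charge -1, acyclic) → no; 2× O (acyclic) → no; 3× C (acyclic) → no.
No environment satisfies the query, so 0 matching atoms.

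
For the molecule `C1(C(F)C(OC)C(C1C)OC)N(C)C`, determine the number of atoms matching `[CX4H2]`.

0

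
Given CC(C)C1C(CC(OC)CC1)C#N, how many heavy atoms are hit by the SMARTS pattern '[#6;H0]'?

The query [#6;H0] means: any carbon with no attached hydrogen.
Check the 13 heavy atoms by environment: 3× C (H2) → no; 4× C (H1) → no; 1× O (H0) → no; 3× C (H3) → no; 1× C (H0) → match; 1× N (H0) → no.
That gives 1 matching atom.

1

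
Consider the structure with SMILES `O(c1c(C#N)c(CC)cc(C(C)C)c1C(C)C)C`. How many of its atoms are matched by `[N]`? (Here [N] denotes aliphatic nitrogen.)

The query [N] means: uppercase N matches aliphatic (non-aromatic) nitrogen only.
Check the 18 heavy atoms by environment: 6× c (aromatic) → no; 10× C → no; 1× N → match; 1× O → no.
That gives 1 matching atom.

1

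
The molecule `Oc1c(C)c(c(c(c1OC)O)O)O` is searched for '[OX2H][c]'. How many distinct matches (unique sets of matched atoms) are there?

[OX2H][c] is the SMARTS for a phenol: a hydroxyl oxygen attached to an aromatic carbon.
The molecule carries 4 separate instances of a hydroxyl group (-OH) meeting every constraint; each maps to a distinct set of atoms, giving 4 matches.

4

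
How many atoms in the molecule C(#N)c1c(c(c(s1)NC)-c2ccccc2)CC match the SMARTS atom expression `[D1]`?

Check the 17 heavy atoms by environment: 1× s (aromatic, D2) → no; 5× c (aromatic, D3) → no; 2× C (D2) → no; 1× N (D1) → match; 1× N (D2) → no; 2× C (D1) → match; 5× c (aromatic, D2) → no.
Summing the matching environments: 1 + 2 = 3 matching atoms.

3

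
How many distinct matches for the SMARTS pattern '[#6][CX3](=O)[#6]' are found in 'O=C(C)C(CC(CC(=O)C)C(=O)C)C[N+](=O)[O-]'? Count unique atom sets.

3

[#6][CX3](=O)[#6] is the SMARTS for a ketone: a carbonyl carbon (no H) flanked by two carbons.
The molecule carries 3 separate instances of an acetyl/ketone group (-C(=O)CH3) meeting every constraint; each maps to a distinct set of atoms, giving 3 matches.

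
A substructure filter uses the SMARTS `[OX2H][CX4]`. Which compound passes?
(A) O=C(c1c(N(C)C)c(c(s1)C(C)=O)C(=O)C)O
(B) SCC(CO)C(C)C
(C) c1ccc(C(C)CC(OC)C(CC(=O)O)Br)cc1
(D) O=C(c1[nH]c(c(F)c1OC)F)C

B

[OX2H][CX4] describes a hydroxyl oxygen bound to an sp3 (X4) carbon (an aliphatic alcohol).
(A) has a carboxylic acid group (-C(=O)OH) but the -OH is on a CX3 carbonyl carbon, not a CX4 carbon.
(B) contains a hydroxyl group (-OH), which satisfies every atom and bond constraint.
(C) has a carboxylic acid group (-C(=O)OH) but the -OH is on a CX3 carbonyl carbon, not a CX4 carbon.
(D) has a methoxy ether (-OCH3) but the oxygen has H0 (ether), not H1.
So the answer is (B).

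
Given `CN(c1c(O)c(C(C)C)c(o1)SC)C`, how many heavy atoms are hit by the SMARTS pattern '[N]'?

The query [N] means: uppercase N matches aliphatic (non-aromatic) nitrogen only.
Check the 14 heavy atoms by environment: 1× o (aromatic) → no; 4× c (aromatic) → no; 1× S → no; 6× C → no; 1× N → match; 1× O → no.
That gives 1 matching atom.

1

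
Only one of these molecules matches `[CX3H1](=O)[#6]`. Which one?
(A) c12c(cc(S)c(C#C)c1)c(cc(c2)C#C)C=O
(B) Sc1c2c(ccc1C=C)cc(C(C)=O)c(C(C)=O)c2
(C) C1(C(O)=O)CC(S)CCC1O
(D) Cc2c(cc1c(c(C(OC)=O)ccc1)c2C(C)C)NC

A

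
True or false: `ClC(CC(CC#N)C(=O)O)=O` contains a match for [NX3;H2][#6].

The pattern [NX3;H2][#6] describes a trivalent nitrogen with two H attached to carbon — a primary amine.
The closest candidate here is a nitrile (-C#N), but the nitrogen is NX1 (triple-bonded), not NX3 with two H. No other fragment satisfies the full query, so there is no match.

False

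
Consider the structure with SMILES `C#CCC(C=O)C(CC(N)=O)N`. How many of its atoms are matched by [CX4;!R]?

4

The query [CX4;!R] means: aliphatic carbon with four total connections, not in a ring.
Check the 12 heavy atoms by environment: 4× C (X4, acyclic) → match; 2× C (X3, acyclic) → no; 2× O (X1, acyclic) → no; 2× N (X3, acyclic) → no; 2× C (X2, acyclic) → no.
That gives 4 matching atoms.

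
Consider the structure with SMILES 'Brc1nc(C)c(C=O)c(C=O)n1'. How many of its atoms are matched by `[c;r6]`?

4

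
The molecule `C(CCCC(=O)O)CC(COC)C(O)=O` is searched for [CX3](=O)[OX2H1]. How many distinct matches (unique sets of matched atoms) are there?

[CX3](=O)[OX2H1] is the SMARTS for a carboxylic acid: an sp2 carbon double-bonded to O and single-bonded to an -OH oxygen.
The molecule carries 2 separate instances of a carboxylic acid group (-C(=O)OH) meeting every constraint; each maps to a distinct set of atoms, giving 2 matches.

2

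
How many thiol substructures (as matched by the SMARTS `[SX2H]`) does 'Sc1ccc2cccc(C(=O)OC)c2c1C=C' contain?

[SX2H] is the SMARTS for a thiol: an aliphatic sulfur with two connections, one being H.
Exactly one fragment in the molecule meets all constraints, giving 1 match.

1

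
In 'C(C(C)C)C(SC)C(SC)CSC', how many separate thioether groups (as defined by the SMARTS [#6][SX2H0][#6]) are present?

3

[#6][SX2H0][#6] is the SMARTS for a thioether: an aliphatic sulfur bridging two carbons with no H on the sulfur.
The molecule carries 3 separate instances of a methylthio ether (-SCH3) meeting every constraint; each maps to a distinct set of atoms, giving 3 matches.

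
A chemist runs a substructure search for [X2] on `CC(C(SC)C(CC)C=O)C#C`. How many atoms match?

The query [X2] means: any atom with exactly two total connections (bonds + H).
Check the 12 heavy atoms by environment: 7× C (X4) → no; 1× S (X2) → match; 2× C (X2) → match; 1× C (X3) → no; 1× O (X1) → no.
Summing the matching environments: 1 + 2 = 3 matching atoms.

3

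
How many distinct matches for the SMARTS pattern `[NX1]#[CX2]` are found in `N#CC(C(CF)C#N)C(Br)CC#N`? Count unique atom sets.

3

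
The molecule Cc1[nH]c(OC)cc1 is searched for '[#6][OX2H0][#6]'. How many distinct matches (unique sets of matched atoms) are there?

[#6][OX2H0][#6] is the SMARTS for an ether: an aliphatic oxygen bridging two carbons with no H on the oxygen.
Exactly one fragment in the molecule meets all constraints, giving 1 match.

1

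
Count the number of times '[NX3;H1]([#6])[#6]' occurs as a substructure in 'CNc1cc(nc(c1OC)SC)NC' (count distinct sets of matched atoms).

[NX3;H1]([#6])[#6] is the SMARTS for a secondary amine: a trivalent nitrogen with one H, bonded to two carbons.
The molecule carries 2 separate instances of an N-methylamino group (-NHCH3) meeting every constraint; each maps to a distinct set of atoms, giving 2 matches.

2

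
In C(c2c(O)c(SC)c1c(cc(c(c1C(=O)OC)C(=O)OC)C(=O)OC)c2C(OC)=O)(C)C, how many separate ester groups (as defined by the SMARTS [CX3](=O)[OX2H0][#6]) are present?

4

[CX3](=O)[OX2H0][#6] is the SMARTS for an ester: a carbonyl carbon bonded to an oxygen that is itself bonded to carbon (no H on that O).
The molecule carries 4 separate instances of a methyl-ester group (-C(=O)OCH3) meeting every constraint; each maps to a distinct set of atoms, giving 4 matches.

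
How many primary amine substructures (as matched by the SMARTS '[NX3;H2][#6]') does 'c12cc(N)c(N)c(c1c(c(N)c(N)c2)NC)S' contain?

4

[NX3;H2][#6] is the SMARTS for a primary amine: a trivalent nitrogen with two H attached to carbon.
The molecule carries 4 separate instances of a primary amino group (-NH2) meeting every constraint; each maps to a distinct set of atoms, giving 4 matches.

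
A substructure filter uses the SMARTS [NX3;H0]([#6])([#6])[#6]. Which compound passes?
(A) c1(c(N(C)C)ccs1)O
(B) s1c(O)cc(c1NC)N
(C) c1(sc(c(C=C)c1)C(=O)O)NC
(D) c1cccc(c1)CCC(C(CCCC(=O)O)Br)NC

A

[NX3;H0]([#6])([#6])[#6] describes a trivalent nitrogen with no H, bonded to three carbons (a tertiary amine).
(A) contains a dimethylamino group (-N(CH3)2), which satisfies every atom and bond constraint.
(B) has a primary amino group (-NH2) but the nitrogen has H2, not H0 with three carbons.
(C) has an N-methylamino group (-NHCH3) but the nitrogen still has one H (H1), not H0.
(D) has an N-methylamino group (-NHCH3) but the nitrogen still has one H (H1), not H0.
So the answer is (A).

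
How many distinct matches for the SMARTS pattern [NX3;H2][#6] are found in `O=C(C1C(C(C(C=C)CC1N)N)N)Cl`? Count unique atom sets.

3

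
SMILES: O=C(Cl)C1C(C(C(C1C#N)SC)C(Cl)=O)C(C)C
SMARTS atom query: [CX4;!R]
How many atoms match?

Check the 18 heavy atoms by environment: 5× C (X4, in 5-ring) → no; 2× C (X3, acyclic) → no; 2× O (X1, acyclic) → no; 2× Cl (X1, acyclic) → no; 4× C (X4, acyclic) → match; 1× C (X2, acyclic) → no; 1× N (X1, acyclic) → no; 1× S (X2, acyclic) → no.
That gives 4 matching atoms.

4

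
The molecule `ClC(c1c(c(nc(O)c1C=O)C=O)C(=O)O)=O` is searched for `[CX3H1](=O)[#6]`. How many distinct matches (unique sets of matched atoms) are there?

2

[CX3H1](=O)[#6] is the SMARTS for an aldehyde: an sp2 carbon with one H, double-bonded to O and single-bonded to carbon.
The molecule carries 2 separate instances of an aldehyde (-CHO) meeting every constraint; each maps to a distinct set of atoms, giving 2 matches.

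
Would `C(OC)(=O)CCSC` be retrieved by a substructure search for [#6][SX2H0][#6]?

The pattern [#6][SX2H0][#6] describes an aliphatic sulfur bridging two carbons with no H on the sulfur — a thioether.
The molecule carries a methylthio ether (-SCH3), whose atoms satisfy every constraint of the query, so the pattern matches.

Yes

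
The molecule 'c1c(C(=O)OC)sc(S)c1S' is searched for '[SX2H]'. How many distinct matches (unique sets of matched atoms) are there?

2

[SX2H] is the SMARTS for a thiol: an aliphatic sulfur with two connections, one being H.
The molecule carries 2 separate instances of a thiol (-SH) meeting every constraint; each maps to a distinct set of atoms, giving 2 matches.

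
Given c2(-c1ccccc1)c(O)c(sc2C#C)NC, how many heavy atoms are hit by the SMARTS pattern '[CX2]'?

The query [CX2] means: C with X2: aliphatic carbon with exactly 2 total connections.
Check the 16 heavy atoms by environment: 1× s (aromatic, X2) → no; 10× c (aromatic, X3) → no; 1× O (X2) → no; 2× C (X2) → match; 1× N (X3) → no; 1× C (X4) → no.
That gives 2 matching atoms.

2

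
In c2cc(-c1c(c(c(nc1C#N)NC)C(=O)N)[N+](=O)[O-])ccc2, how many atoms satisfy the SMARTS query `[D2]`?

8

Check the 22 heavy atoms by environment: 1× n (aromatic, D2) → match; 6× c (aromatic, D3) → no; 5× c (aromatic, D2) → match; 1× N (charge +1, D3) → no; 1× O (charge -1, D1) → no; 2× O (D1) → no; 1× C (D2) → match; 2× N (D1) → no; 1× N (D2) → match; 1× C (D1) → no; 1× C (D3) → no.
Summing the matching environments: 1 + 5 + 1 + 1 = 8 matching atoms.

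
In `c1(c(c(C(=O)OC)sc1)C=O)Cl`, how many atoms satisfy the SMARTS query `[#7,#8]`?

The query [#7,#8] means: nitrogen or oxygen (comma = OR).
Check the 12 heavy atoms by environment: 1× s (aromatic) → no; 4× c (aromatic) → no; 3× C → no; 3× O → match; 1× Cl → no.
That gives 3 matching atoms.

3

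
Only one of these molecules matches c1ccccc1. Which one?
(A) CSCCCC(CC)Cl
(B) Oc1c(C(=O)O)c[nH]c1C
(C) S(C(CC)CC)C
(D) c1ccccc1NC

D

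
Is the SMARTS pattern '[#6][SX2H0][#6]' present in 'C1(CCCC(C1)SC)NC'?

Yes

The pattern [#6][SX2H0][#6] describes an aliphatic sulfur bridging two carbons with no H on the sulfur — a thioether.
The molecule carries a methylthio ether (-SCH3), whose atoms satisfy every constraint of the query, so the pattern matches.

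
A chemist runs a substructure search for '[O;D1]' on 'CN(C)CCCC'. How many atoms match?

0

The query [O;D1] means: aliphatic oxygen bonded to exactly one heavy atom.
Check the 7 heavy atoms by environment: 3× C (D2) → no; 1× N (D3) → no; 3× C (D1) → no.
No environment satisfies the query, so 0 matching atoms.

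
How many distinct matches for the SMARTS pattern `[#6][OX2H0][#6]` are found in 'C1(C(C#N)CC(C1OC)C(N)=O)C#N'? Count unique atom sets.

1

[#6][OX2H0][#6] is the SMARTS for an ether: an aliphatic oxygen bridging two carbons with no H on the oxygen.
Exactly one fragment in the molecule meets all constraints, giving 1 match.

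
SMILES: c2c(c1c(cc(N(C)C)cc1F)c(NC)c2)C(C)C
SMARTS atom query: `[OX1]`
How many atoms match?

0

The query [OX1] means: aliphatic oxygen with one total connection — typically a carbonyl =O or an oxide.
Check the 19 heavy atoms by environment: 10× c (aromatic, X3) → no; 2× N (X3) → no; 6× C (X4) → no; 1× F (X1) → no.
No environment satisfies the query, so 0 matching atoms.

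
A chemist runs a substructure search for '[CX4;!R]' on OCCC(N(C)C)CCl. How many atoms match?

Check the 9 heavy atoms by environment: 6× C (X4, acyclic) → match; 1× O (X2, acyclic) → no; 1× Cl (X1, acyclic) → no; 1× N (X3, acyclic) → no.
That gives 6 matching atoms.

6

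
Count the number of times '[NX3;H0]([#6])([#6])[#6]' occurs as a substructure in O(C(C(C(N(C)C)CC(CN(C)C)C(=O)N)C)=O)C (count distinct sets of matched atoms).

2

[NX3;H0]([#6])([#6])[#6] is the SMARTS for a tertiary amine: a trivalent nitrogen with no H, bonded to three carbons.
The molecule carries 2 separate instances of a dimethylamino group (-N(CH3)2) meeting every constraint; each maps to a distinct set of atoms, giving 2 matches.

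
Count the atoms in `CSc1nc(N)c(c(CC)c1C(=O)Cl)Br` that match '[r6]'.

The query [r6] means: r6 matches atoms in a six-membered ring.
Check the 15 heavy atoms by environment: 1× n (aromatic, in 6-ring) → match; 5× c (aromatic, in 6-ring) → match; 1× Br (acyclic) → no; 1× S (acyclic) → no; 4× C (acyclic) → no; 1× N (acyclic) → no; 1× O (acyclic) → no; 1× Cl (acyclic) → no.
Summing the matching environments: 1 + 5 = 6 matching atoms.

6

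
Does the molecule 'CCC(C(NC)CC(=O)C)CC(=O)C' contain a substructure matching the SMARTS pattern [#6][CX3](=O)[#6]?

Yes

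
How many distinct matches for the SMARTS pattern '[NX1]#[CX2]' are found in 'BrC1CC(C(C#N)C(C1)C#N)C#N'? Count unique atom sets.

3

[NX1]#[CX2] is the SMARTS for a nitrile: a nitrogen triple-bonded to a two-connected carbon.
The molecule carries 3 separate instances of a nitrile (-C#N) meeting every constraint; each maps to a distinct set of atoms, giving 3 matches.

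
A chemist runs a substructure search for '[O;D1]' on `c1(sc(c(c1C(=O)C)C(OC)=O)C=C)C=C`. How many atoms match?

2

The query [O;D1] means: aliphatic oxygen bonded to exactly one heavy atom.
Check the 16 heavy atoms by environment: 1× s (aromatic, D2) → no; 4× c (aromatic, D3) → no; 2× C (D2) → no; 4× C (D1) → no; 2× C (D3) → no; 2× O (D1) → match; 1× O (D2) → no.
That gives 2 matching atoms.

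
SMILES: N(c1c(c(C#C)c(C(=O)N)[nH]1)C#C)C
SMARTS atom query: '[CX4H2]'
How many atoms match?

0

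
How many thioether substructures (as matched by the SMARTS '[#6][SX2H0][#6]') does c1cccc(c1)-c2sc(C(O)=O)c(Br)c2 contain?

0

[#6][SX2H0][#6] is the SMARTS for a thioether: an aliphatic sulfur bridging two carbons with no H on the sulfur.
No fragment in the molecule satisfies every constraint, giving 0 matches.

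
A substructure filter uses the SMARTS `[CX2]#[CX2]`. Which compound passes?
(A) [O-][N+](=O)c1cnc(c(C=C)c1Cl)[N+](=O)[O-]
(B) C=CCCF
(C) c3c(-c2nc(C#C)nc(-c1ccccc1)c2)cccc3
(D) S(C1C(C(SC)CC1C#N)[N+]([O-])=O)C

C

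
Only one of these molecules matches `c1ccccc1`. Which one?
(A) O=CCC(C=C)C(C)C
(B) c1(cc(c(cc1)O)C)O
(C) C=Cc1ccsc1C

B

c1ccccc1 describes six aromatic carbons in a ring (a benzene ring).
(A) has a methyl group (-CH3) but no six-membered all-carbon aromatic ring is present.
(B) contains the required atom environment, so the pattern matches.
(C) has a methyl group (-CH3) but no six-membered all-carbon aromatic ring is present.
So the answer is (B).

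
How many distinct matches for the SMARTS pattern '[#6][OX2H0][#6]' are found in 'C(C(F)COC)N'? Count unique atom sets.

1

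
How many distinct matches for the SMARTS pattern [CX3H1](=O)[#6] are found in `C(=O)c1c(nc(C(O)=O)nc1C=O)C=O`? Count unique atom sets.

3

[CX3H1](=O)[#6] is the SMARTS for an aldehyde: an sp2 carbon with one H, double-bonded to O and single-bonded to carbon.
The molecule carries 3 separate instances of an aldehyde (-CHO) meeting every constraint; each maps to a distinct set of atoms, giving 3 matches.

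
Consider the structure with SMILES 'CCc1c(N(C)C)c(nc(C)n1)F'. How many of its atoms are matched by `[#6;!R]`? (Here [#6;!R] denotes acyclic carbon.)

The query [#6;!R] means: carbon not in any ring.
Check the 13 heavy atoms by environment: 2× n (aromatic, in 6-ring) → no; 4× c (aromatic, in 6-ring) → no; 1× F (acyclic) → no; 1× N (acyclic) → no; 5× C (acyclic) → match.
That gives 5 matching atoms.

5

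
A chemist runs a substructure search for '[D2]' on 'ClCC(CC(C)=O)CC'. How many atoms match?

3

Check the 9 heavy atoms by environment: 3× C (D2) → match; 2× C (D3) → no; 1× O (D1) → no; 2× C (D1) → no; 1× Cl (D1) → no.
That gives 3 matching atoms.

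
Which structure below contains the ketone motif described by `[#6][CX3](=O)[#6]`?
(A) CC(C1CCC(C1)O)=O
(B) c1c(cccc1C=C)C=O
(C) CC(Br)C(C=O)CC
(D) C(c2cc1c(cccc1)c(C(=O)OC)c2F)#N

A

[#6][CX3](=O)[#6] describes a carbonyl carbon (no H) flanked by two carbons (a ketone).
(A) contains an acetyl/ketone group (-C(=O)CH3), which satisfies every atom and bond constraint.
(B) has an aldehyde (-CHO) but the carbonyl carbon has H1, so it is not flanked by two carbons.
(C) has an aldehyde (-CHO) but the carbonyl carbon has H1, so it is not flanked by two carbons.
(D) has a methyl-ester group (-C(=O)OCH3) but one neighbour of the carbonyl carbon is O, not C.
So the answer is (A).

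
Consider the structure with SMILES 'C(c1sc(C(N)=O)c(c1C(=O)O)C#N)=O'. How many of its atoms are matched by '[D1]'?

The query [D1] means: atom with exactly one heavy-atom neighbour (degree 1).
Check the 15 heavy atoms by environment: 1× s (aromatic, D2) → no; 4× c (aromatic, D3) → no; 2× C (D3) → no; 4× O (D1) → match; 2× N (D1) → match; 2× C (D2) → no.
Summing the matching environments: 4 + 2 = 6 matching atoms.

6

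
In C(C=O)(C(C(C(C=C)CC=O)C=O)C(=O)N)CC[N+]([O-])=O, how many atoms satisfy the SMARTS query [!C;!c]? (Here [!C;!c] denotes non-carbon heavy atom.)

Check the 21 heavy atoms by environment: 13× C → no; 5× O → match; 1× N → match; 1× N (charge +1) → match; 1× O (charge -1) → match.
Summing the matching environments: 5 + 1 + 1 + 1 = 8 matching atoms.

8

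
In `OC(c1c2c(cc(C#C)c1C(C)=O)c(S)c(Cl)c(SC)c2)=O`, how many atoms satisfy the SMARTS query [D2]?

4

The query [D2] means: atom with exactly two heavy-atom neighbours.
Check the 22 heavy atoms by environment: 8× c (aromatic, D3) → no; 2× c (aromatic, D2) → match; 2× C (D3) → no; 3× O (D1) → no; 1× S (D2) → match; 3× C (D1) → no; 1× S (D1) → no; 1× Cl (D1) → no; 1× C (D2) → match.
Summing the matching environments: 2 + 1 + 1 = 4 matching atoms.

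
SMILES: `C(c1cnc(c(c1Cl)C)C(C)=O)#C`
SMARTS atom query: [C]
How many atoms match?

The query [C] means: uppercase C matches aliphatic (non-aromatic) carbon only.
Check the 13 heavy atoms by environment: 1× n (aromatic) → no; 5× c (aromatic) → no; 5× C → match; 1× O → no; 1× Cl → no.
That gives 5 matching atoms.

5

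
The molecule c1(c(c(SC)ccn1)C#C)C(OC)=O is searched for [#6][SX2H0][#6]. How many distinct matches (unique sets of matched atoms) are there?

1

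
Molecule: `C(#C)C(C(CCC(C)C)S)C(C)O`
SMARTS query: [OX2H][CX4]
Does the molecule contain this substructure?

Yes

The pattern [OX2H][CX4] describes a hydroxyl oxygen bound to an sp3 (X4) carbon — an aliphatic alcohol.
The molecule carries a hydroxyl group (-OH), whose atoms satisfy every constraint of the query, so the pattern matches.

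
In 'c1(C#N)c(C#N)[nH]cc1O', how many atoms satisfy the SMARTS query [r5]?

5

Check the 10 heavy atoms by environment: 1× n (aromatic, in 5-ring) → match; 4× c (aromatic, in 5-ring) → match; 2× C (acyclic) → no; 2× N (acyclic) → no; 1× O (acyclic) → no.
Summing the matching environments: 1 + 4 = 5 matching atoms.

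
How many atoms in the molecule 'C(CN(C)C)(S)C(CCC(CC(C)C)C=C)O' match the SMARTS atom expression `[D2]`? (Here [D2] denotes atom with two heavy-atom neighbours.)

Check the 17 heavy atoms by environment: 5× C (D2) → match; 4× C (D3) → no; 1× O (D1) → no; 5× C (D1) → no; 1× N (D3) → no; 1× S (D1) → no.
That gives 5 matching atoms.

5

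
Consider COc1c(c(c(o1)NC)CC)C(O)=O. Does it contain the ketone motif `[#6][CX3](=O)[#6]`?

The pattern [#6][CX3](=O)[#6] describes a carbonyl carbon (no H) flanked by two carbons — a ketone.
The closest candidate here is a carboxylic acid group (-C(=O)OH), but one neighbour of the carbonyl carbon is O, not C. No other fragment satisfies the full query, so there is no match.

No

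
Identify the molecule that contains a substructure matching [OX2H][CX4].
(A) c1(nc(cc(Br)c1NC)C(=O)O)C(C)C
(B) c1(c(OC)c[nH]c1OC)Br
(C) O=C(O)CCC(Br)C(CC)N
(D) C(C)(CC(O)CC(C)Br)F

[OX2H][CX4] describes a hydroxyl oxygen bound to an sp3 (X4) carbon (an aliphatic alcohol).
(A) has a carboxylic acid group (-C(=O)OH) but the -OH is on a CX3 carbonyl carbon, not a CX4 carbon.
(B) has a methoxy ether (-OCH3) but the oxygen has H0 (ether), not H1.
(C) has a carboxylic acid group (-C(=O)OH) but the -OH is on a CX3 carbonyl carbon, not a CX4 carbon.
(D) contains a hydroxyl group (-OH), which satisfies every atom and bond constraint.
So the answer is (D).

D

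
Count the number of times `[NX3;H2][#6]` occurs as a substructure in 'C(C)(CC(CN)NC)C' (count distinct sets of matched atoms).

1

[NX3;H2][#6] is the SMARTS for a primary amine: a trivalent nitrogen with two H attached to carbon.
Exactly one fragment in the molecule meets all constraints, giving 1 match.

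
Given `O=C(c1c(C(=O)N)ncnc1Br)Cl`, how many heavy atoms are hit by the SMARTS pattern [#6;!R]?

2

The query [#6;!R] means: carbon not in any ring.
Check the 13 heavy atoms by environment: 2× n (aromatic, in 6-ring) → no; 4× c (aromatic, in 6-ring) → no; 2× C (acyclic) → match; 2× O (acyclic) → no; 1× Cl (acyclic) → no; 1× N (acyclic) → no; 1× Br (acyclic) → no.
That gives 2 matching atoms.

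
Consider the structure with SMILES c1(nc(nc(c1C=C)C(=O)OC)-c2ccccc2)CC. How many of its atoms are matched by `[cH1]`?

5

The query [cH1] means: aromatic carbon bearing exactly one hydrogen.
Check the 20 heavy atoms by environment: 2× n (aromatic, H0) → no; 5× c (aromatic, H0) → no; 1× C (H1) → no; 2× C (H2) → no; 5× c (aromatic, H1) → match; 2× C (H3) → no; 1× C (H0) → no; 2× O (H0) → no.
That gives 5 matching atoms.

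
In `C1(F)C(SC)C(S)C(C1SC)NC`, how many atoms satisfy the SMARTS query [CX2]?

0

The query [CX2] means: C with X2: aliphatic carbon with exactly 2 total connections.
Check the 13 heavy atoms by environment: 8× C (X4) → no; 3× S (X2) → no; 1× N (X3) → no; 1× F (X1) → no.
No environment satisfies the query, so 0 matching atoms.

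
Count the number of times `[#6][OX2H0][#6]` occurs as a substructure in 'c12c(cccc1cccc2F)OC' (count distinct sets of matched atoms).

1

[#6][OX2H0][#6] is the SMARTS for an ether: an aliphatic oxygen bridging two carbons with no H on the oxygen.
Exactly one fragment in the molecule meets all constraints, giving 1 match.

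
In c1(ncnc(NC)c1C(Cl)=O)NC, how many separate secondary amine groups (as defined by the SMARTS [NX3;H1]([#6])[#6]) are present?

2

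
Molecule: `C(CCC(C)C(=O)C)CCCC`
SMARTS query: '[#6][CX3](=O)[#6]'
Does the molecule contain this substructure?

Yes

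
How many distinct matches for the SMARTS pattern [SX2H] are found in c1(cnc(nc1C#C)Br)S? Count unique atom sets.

1

[SX2H] is the SMARTS for a thiol: an aliphatic sulfur with two connections, one being H.
Exactly one fragment in the molecule meets all constraints, giving 1 match.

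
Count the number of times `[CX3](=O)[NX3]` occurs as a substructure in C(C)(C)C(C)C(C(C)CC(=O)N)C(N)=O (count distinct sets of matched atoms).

2

[CX3](=O)[NX3] is the SMARTS for an amide: a carbonyl carbon bonded to a trivalent nitrogen.
The molecule carries 2 separate instances of a primary amide (-C(=O)NH2) meeting every constraint; each maps to a distinct set of atoms, giving 2 matches.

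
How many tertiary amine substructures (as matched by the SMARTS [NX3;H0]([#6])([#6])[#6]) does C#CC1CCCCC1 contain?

[NX3;H0]([#6])([#6])[#6] is the SMARTS for a tertiary amine: a trivalent nitrogen with no H, bonded to three carbons.
No fragment in the molecule satisfies every constraint, giving 0 matches.

0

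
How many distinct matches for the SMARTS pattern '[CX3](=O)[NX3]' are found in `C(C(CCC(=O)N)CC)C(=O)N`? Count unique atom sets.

[CX3](=O)[NX3] is the SMARTS for an amide: a carbonyl carbon bonded to a trivalent nitrogen.
The molecule carries 2 separate instances of a primary amide (-C(=O)NH2) meeting every constraint; each maps to a distinct set of atoms, giving 2 matches.

2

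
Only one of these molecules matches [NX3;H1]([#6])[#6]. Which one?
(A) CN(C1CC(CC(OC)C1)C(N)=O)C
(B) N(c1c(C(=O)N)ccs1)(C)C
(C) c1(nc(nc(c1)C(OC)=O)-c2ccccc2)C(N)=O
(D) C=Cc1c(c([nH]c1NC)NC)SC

[NX3;H1]([#6])[#6] describes a trivalent nitrogen with one H, bonded to two carbons (a secondary amine).
(A) has a primary amide (-C(=O)NH2) but the -C(=O)NH2 nitrogen has H2, not H1.
(B) has a dimethylamino group (-N(CH3)2) but the nitrogen has H0, not H1.
(C) has a primary amide (-C(=O)NH2) but the -C(=O)NH2 nitrogen has H2, not H1.
(D) contains an N-methylamino group (-NHCH3), which satisfies every atom and bond constraint.
So the answer is (D).

D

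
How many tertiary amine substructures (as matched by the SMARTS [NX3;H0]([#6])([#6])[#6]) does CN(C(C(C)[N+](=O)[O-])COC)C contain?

1

[NX3;H0]([#6])([#6])[#6] is the SMARTS for a tertiary amine: a trivalent nitrogen with no H, bonded to three carbons.
Exactly one fragment in the molecule meets all constraints, giving 1 match.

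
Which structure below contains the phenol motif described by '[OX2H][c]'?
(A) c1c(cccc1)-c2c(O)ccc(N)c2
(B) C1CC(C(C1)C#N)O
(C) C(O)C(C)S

A

[OX2H][c] describes a hydroxyl oxygen attached to an aromatic carbon (a phenol).
(A) contains a hydroxyl group (-OH), which satisfies every atom and bond constraint.
(B) has a hydroxyl group (-OH) but the -OH is on an aliphatic carbon, not an aromatic c.
(C) has a hydroxyl group (-OH) but the -OH is on an aliphatic carbon, not an aromatic c.
So the answer is (A).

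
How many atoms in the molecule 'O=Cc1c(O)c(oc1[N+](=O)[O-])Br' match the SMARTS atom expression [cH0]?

4

The query [cH0] means: aromatic carbon with no attached hydrogen (substituted or ring-fusion).
Check the 12 heavy atoms by environment: 1× o (aromatic, H0) → no; 4× c (aromatic, H0) → match; 1× O (H1) → no; 1× N (charge +1, H0) → no; 1× O (charge -1, H0) → no; 2× O (H0) → no; 1× C (H1) → no; 1× Br (H0) → no.
That gives 4 matching atoms.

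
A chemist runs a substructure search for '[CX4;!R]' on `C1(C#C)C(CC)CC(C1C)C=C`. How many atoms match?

3

Check the 12 heavy atoms by environment: 5× C (X4, in 5-ring) → no; 3× C (X4, acyclic) → match; 2× C (X3, acyclic) → no; 2× C (X2, acyclic) → no.
That gives 3 matching atoms.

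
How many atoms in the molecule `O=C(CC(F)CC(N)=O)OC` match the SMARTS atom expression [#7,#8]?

4

The query [#7,#8] means: nitrogen or oxygen (comma = OR).
Check the 11 heavy atoms by environment: 6× C → no; 3× O → match; 1× N → match; 1× F → no.
Summing the matching environments: 3 + 1 = 4 matching atoms.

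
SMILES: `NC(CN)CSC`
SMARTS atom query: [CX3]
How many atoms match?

The query [CX3] means: C with X3: aliphatic carbon with exactly 3 total connections.
Check the 7 heavy atoms by environment: 4× C (X4) → no; 2× N (X3) → no; 1× S (X2) → no.
No environment satisfies the query, so 0 matching atoms.

0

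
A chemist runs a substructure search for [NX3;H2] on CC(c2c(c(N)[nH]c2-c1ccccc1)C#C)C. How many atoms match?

1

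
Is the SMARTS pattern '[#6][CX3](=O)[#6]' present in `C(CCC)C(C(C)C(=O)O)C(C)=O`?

Yes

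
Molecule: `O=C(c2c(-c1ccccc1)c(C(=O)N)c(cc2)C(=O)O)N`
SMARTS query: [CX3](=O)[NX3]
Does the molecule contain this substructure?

Yes

The pattern [CX3](=O)[NX3] describes a carbonyl carbon bonded to a trivalent nitrogen — an amide.
The molecule carries a primary amide (-C(=O)NH2), whose atoms satisfy every constraint of the query, so the pattern matches.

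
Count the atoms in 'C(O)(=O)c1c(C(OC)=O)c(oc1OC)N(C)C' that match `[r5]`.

The query [r5] means: r5 matches atoms in a five-membered ring.
Check the 17 heavy atoms by environment: 1× o (aromatic, in 5-ring) → match; 4× c (aromatic, in 5-ring) → match; 5× O (acyclic) → no; 6× C (acyclic) → no; 1× N (acyclic) → no.
Summing the matching environments: 1 + 4 = 5 matching atoms.

5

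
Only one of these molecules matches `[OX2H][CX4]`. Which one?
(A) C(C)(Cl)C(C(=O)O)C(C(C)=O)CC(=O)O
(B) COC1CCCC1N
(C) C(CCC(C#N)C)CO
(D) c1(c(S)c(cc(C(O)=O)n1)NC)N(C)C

[OX2H][CX4] describes a hydroxyl oxygen bound to an sp3 (X4) carbon (an aliphatic alcohol).
(A) has a carboxylic acid group (-C(=O)OH) but the -OH is on a CX3 carbonyl carbon, not a CX4 carbon.
(B) has a methoxy ether (-OCH3) but the oxygen has H0 (ether), not H1.
(C) contains a hydroxyl group (-OH), which satisfies every atom and bond constraint.
(D) has a carboxylic acid group (-C(=O)OH) but the -OH is on a CX3 carbonyl carbon, not a CX4 carbon.
So the answer is (C).

C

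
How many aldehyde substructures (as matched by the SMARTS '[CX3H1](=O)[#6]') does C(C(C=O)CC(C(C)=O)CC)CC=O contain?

2

[CX3H1](=O)[#6] is the SMARTS for an aldehyde: an sp2 carbon with one H, double-bonded to O and single-bonded to carbon.
The molecule carries 2 separate instances of an aldehyde (-CHO) meeting every constraint; each maps to a distinct set of atoms, giving 2 matches.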